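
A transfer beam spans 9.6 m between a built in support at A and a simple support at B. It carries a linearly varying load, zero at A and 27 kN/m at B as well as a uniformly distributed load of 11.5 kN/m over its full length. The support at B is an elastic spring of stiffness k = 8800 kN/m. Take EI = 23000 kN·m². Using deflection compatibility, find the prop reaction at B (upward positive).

Choose R_B as the redundant. The primary structure is the cantilever fixed at A.
Primary-structure tip deflection at B by superposition:
  triangular load, peak 27 at the free end: 11w₀L⁴/(120EI) = 21021/EI
  UDL 11.5: wL⁴/(8EI) = 12209/EI
  δ_0 = 33231/EI
Flexibility coefficient — unit upward force at B: δ_{BB} = L³/(3EI) = 294.9/EI.
With EI = 23000 kN·m²: δ_0 = 1.4448 m and δ_{BB} = 0.012822 m/kN.
Compatibility — the spring shortens by R_B/k under the reaction it provides: δ_0 − R_B·δ_{BB} = R_B/k. With 1/k = 0.000114 m/kN, R_B = δ_0 / (δ_{BB} + 1/k) = 1.4448 / (0.012822 + 0.000114) = 111.7 kN.

R_B = 111.7 kN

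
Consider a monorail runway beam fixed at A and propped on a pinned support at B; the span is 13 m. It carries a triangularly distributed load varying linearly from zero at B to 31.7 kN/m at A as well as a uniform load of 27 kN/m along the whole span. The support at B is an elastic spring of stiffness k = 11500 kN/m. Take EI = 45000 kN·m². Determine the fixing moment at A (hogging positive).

M_A = 939.5 kN·m

Choose R_B as the redundant. The primary structure is the cantilever fixed at A.
Deflection at B on the released cantilever, summing each load's contribution:
  triangular load, peak 31.7 at the fixed end: w₀L⁴/(30EI) = 30179/EI
  UDL 27: wL⁴/(8EI) = 96393/EI
  δ_0 = 126573/EI
Tip deflection under a unit load at B: L³/(3EI) = 732.3/EI.
With EI = 45000 kN·m²: δ_0 = 2.8127 m and δ_{BB} = 0.016274 m/kN.
Compatibility — the spring shortens by R_B/k under the reaction it provides: δ_0 − R_B·δ_{BB} = R_B/k. With 1/k = 0.000087 m/kN, R_B = δ_0 / (δ_{BB} + 1/k) = 2.8127 / (0.016274 + 0.000087) = 171.9 kN.
Moment equilibrium about A: M_A = Σ(load moments about A) − R_B·L = 3174 − 171.9×13 = 939.5 kN·m.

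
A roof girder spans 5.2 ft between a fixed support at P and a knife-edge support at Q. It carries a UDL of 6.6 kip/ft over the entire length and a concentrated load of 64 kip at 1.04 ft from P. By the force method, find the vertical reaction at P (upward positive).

R_P = 81.87 kip

Remove the prop at Q; the released (primary) structure is a cantilever built in at P.
Free-end deflection of the primary structure under the applied loading (downward +):
  UDL 6.6: wL⁴/(8EI) = 603.2/EI
  point load 64 at a = 1.04: Pa²(3L − a)/(6EI) = 168/EI
  δ_0 = 771.2/EI
Flexibility coefficient — unit upward force at Q: δ_{QQ} = L³/(3EI) = 46.87/EI.
The prop prevents deflection at Q: R_Q = δ_0/δ_{QQ} = 771.2/46.87 = 16.45 kip.
Vertical equilibrium: R_P = ΣP − R_Q = 98.32 − 16.45 = 81.87 kip.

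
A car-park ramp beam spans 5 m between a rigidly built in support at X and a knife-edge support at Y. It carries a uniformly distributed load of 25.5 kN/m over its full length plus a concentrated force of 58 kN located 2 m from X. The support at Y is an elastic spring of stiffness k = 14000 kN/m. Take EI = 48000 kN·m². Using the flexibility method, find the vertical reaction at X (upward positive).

R_X = 130.2 kN

Release the roller at Y. Primary structure: cantilever fixed at X.
Deflection at Y on the released cantilever, summing each load's contribution:
  UDL 25.5: wL⁴/(8EI) = 1992/EI
  point load 58 at a = 2: Pa²(3L − a)/(6EI) = 502.7/EI
  δ_0 = 2495/EI
Flexibility coefficient — unit upward force at Y: δ_{YY} = L³/(3EI) = 41.67/EI.
With EI = 48000 kN·m²: δ_0 = 0.051976 m and δ_{YY} = 0.000868 m/kN.
Compatibility — the spring shortens by R_Y/k under the reaction it provides: δ_0 − R_Y·δ_{YY} = R_Y/k. With 1/k = 0.000071 m/kN, R_Y = δ_0 / (δ_{YY} + 1/k) = 0.051976 / (0.000868 + 0.000071) = 55.32 kN.
Vertical equilibrium: R_X = ΣP − R_Y = 185.5 − 55.32 = 130.2 kN.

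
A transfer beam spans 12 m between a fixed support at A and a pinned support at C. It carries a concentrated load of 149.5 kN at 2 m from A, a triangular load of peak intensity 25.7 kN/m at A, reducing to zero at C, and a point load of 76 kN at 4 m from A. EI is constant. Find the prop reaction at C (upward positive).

Remove the prop at C; the released (primary) structure is a cantilever built in at A.
Deflection at C on the released cantilever, summing each load's contribution:
  point load 149.5 at a = 2: Pa²(3L − a)/(6EI) = 3389/EI
  triangular load, peak 25.7 at the fixed end: w₀L⁴/(30EI) = 17764/EI
  point load 76 at a = 4: Pa²(3L − a)/(6EI) = 6485/EI
  δ_0 = 27638/EI
Flexibility coefficient — unit upward force at C: δ_{CC} = L³/(3EI) = 576/EI.
Compatibility at C: δ_0 − R_C·δ_{CC} = 0, so R_C = 27638/576 = 47.98 kN.

R_C = 47.98 kN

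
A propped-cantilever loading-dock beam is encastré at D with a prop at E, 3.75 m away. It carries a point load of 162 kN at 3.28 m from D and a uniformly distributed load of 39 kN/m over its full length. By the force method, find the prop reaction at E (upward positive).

Remove the prop at E; the released (primary) structure is a cantilever built in at D.
Primary-structure tip deflection at E by superposition:
  point load 162 at a = 3.28: Pa²(3L − a)/(6EI) = 2315/EI
  UDL 39: wL⁴/(8EI) = 964.1/EI
  δ_0 = 3279/EI
Flexibility coefficient — unit upward force at E: δ_{EE} = L³/(3EI) = 17.58/EI.
Compatibility at E: δ_0 − R_E·δ_{EE} = 0, so R_E = 3279/17.58 = 186.5 kN.

R_E = 186.5 kN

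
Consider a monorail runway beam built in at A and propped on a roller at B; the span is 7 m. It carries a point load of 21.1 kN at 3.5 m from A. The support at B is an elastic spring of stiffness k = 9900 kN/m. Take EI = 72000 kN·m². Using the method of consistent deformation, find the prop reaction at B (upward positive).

Release the roller at B. Primary structure: cantilever fixed at A.
Deflection at B on the released cantilever, summing each load's contribution:
  point load 21.1 at a = 3.5: Pa²(3L − a)/(6EI) = 753.9/EI
Flexibility coefficient — unit upward force at B: δ_{BB} = L³/(3EI) = 114.3/EI.
With EI = 72000 kN·m²: δ_0 = 0.010471 m and δ_{BB} = 0.001588 m/kN.
Compatibility — the spring shortens by R_B/k under the reaction it provides: δ_0 − R_B·δ_{BB} = R_B/k. With 1/k = 0.000101 m/kN, R_B = δ_0 / (δ_{BB} + 1/k) = 0.010471 / (0.001588 + 0.000101) = 6.199 kN.

R_B = 6.199 kN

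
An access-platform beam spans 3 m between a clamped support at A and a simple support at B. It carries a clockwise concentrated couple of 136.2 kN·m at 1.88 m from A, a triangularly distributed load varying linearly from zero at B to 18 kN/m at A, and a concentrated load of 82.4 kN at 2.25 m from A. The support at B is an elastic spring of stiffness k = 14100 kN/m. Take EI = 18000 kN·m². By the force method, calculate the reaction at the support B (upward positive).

R_B = 101.7 kN

Release the roller at B. Primary structure: cantilever fixed at A.
Free-end deflection of the primary structure under the applied loading (downward +):
  clockwise couple 136.2 at a = 1.88: M₀a(2L − a)/(2EI) = 527.5/EI
  triangular load, peak 18 at the fixed end: w₀L⁴/(30EI) = 48.6/EI
  point load 82.4 at a = 2.25: Pa²(3L − a)/(6EI) = 469.3/EI
  δ_0 = 1045/EI
Tip deflection under a unit load at B: L³/(3EI) = 9/EI.
With EI = 18000 kN·m²: δ_0 = 0.058076 m and δ_{BB} = 0.0005 m/kN.
Compatibility — the spring shortens by R_B/k under the reaction it provides: δ_0 − R_B·δ_{BB} = R_B/k. With 1/k = 0.000071 m/kN, R_B = δ_0 / (δ_{BB} + 1/k) = 0.058076 / (0.0005 + 0.000071) = 101.7 kN.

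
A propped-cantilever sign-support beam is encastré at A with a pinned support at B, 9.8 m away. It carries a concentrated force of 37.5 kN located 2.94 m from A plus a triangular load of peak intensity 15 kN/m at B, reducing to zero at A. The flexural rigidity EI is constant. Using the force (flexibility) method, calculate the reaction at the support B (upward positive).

Release the roller at B. Primary structure: cantilever fixed at A.
Downward deflection at the released point B due to the loads:
  point load 37.5 at a = 2.94: Pa²(3L − a)/(6EI) = 1429/EI
  triangular load, peak 15 at the free end: 11w₀L⁴/(120EI) = 12683/EI
  δ_0 = 14112/EI
Tip deflection under a unit load at B: L³/(3EI) = 313.7/EI.
Compatibility at B: δ_0 − R_B·δ_{BB} = 0, so R_B = 14112/313.7 = 44.98 kN.

R_B = 44.98 kN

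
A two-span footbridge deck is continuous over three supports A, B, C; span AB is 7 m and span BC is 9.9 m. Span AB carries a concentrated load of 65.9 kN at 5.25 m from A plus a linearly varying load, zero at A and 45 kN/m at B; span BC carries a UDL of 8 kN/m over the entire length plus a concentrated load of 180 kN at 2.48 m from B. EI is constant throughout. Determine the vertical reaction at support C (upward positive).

Release continuity at B by inserting a hinge; the redundant is the internal moment M_B. The primary structure is two simply-supported spans AB and BC.
End slopes at the hinge B, treating each span as simply supported:
  span AB: point load 65.9 at a = 5.25: Pab(L + a)/(6LEI) = 176.6/EI
  span AB: triangular load, peak 45: w₀L³/(45EI) = 343/EI
  span BC: UDL 8: wL³/(24EI) = 323.4/EI
  span BC: point load 180 at a = 2.48: Pab(L + b)/(6LEI) = 965.8/EI
  relative rotation θ_0 = (519.6 + 1289)/EI = 1809/EI
A unit hogging moment at B produces rotation L₁/(3EI) + L₂/(3EI) = 5.633/EI.
Compatibility: M_B·(L₁+L₂)/(3EI) = θ_0, giving M_B = 321.1 kN·m (hogging).
Span BC, ΣM about C: R_B^{BC}·9.9 = 1728 + 321.1, so R_B^{BC} = 206.9 kN and R_C = 259.2 − 206.9 = 52.26 kN.

R_C = 52.26 kN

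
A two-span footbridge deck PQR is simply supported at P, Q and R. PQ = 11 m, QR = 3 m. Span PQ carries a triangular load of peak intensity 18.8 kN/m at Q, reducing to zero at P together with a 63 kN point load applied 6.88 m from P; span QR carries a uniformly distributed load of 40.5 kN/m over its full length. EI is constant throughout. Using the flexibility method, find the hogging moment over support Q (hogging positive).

Release continuity at Q by inserting a hinge; the redundant is the internal moment M_Q. The primary structure is two simply-supported spans PQ and QR.
Discontinuity in slope at Q on the released structure — sum the simple-span end rotations:
  span PQ: triangular load, peak 18.8: w₀L³/(45EI) = 556.1/EI
  span PQ: point load 63 at a = 6.88: Pab(L + a)/(6LEI) = 483.8/EI
  span QR: UDL 40.5: wL³/(24EI) = 45.56/EI
  relative rotation θ_0 = (1040 + 45.56)/EI = 1085/EI
A unit hogging moment at Q produces rotation L₁/(3EI) + L₂/(3EI) = 4.667/EI.
Slope continuity at Q: θ_0 = M_Q·4.667/EI, so M_Q = 1085/4.667 = 232.6 kN·m (hogging).

M_Q = 232.6 kN·m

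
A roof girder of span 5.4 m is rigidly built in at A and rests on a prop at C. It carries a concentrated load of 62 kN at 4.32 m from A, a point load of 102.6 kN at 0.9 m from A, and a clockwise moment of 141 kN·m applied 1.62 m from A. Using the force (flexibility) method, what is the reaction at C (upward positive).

Take the reaction at C as the redundant and release it; the primary structure is a cantilever fixed at A.
Downward deflection at the released point C due to the loads:
  point load 62 at a = 4.32: Pa²(3L − a)/(6EI) = 2291/EI
  point load 102.6 at a = 0.9: Pa²(3L − a)/(6EI) = 211.9/EI
  clockwise couple 141 at a = 1.62: M₀a(2L − a)/(2EI) = 1048/EI
  δ_0 = 3551/EI
Tip deflection under a unit load at C: L³/(3EI) = 52.49/EI.
Compatibility at C: δ_0 − R_C·δ_{CC} = 0, so R_C = 3551/52.49 = 67.66 kN.

R_C = 67.66 kN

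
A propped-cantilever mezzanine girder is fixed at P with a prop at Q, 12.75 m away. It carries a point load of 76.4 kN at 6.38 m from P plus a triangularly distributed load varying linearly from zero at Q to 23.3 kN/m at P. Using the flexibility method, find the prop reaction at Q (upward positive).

Remove the prop at Q; the released (primary) structure is a cantilever built in at P.
Free-end deflection of the primary structure under the applied loading (downward +):
  point load 76.4 at a = 6.38: Pa²(3L − a)/(6EI) = 16518/EI
  triangular load, peak 23.3 at the fixed end: w₀L⁴/(30EI) = 20525/EI
  δ_0 = 37043/EI
Tip deflection under a unit load at Q: L³/(3EI) = 690.9/EI.
Compatibility at Q: δ_0 − R_Q·δ_{QQ} = 0, so R_Q = 37043/690.9 = 53.62 kN.

R_Q = 53.62 kN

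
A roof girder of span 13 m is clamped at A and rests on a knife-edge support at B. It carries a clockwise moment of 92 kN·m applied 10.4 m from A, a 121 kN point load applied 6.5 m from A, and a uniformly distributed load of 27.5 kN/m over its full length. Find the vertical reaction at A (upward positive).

Remove the prop at B; the released (primary) structure is a cantilever built in at A.
Deflection at B on the released cantilever, summing each load's contribution:
  clockwise couple 92 at a = 10.4: M₀a(2L − a)/(2EI) = 7463/EI
  point load 121 at a = 6.5: Pa²(3L − a)/(6EI) = 27691/EI
  UDL 27.5: wL⁴/(8EI) = 98178/EI
  δ_0 = 133333/EI
Tip deflection under a unit load at B: L³/(3EI) = 732.3/EI.
Compatibility at B: δ_0 − R_B·δ_{BB} = 0, so R_B = 133333/732.3 = 182.1 kN.
Vertical equilibrium: R_A = ΣP − R_B = 478.5 − 182.1 = 296.4 kN.

R_A = 296.4 kN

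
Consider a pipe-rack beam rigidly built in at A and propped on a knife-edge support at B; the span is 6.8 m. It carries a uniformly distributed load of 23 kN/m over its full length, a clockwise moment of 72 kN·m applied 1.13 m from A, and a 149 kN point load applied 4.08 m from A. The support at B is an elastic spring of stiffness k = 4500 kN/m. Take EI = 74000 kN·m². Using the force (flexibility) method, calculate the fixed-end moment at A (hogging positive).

Take the reaction at B as the redundant and release it; the primary structure is a cantilever fixed at A.
Deflection at B on the released cantilever, summing each load's contribution:
  UDL 23: wL⁴/(8EI) = 6147/EI
  clockwise couple 72 at a = 1.13: M₀a(2L − a)/(2EI) = 507.3/EI
  point load 149 at a = 4.08: Pa²(3L − a)/(6EI) = 6746/EI
  δ_0 = 13401/EI
Tip deflection under a unit load at B: L³/(3EI) = 104.8/EI.
With EI = 74000 kN·m²: δ_0 = 0.18109 m and δ_{BB} = 0.001416 m/kN.
Compatibility — the spring shortens by R_B/k under the reaction it provides: δ_0 − R_B·δ_{BB} = R_B/k. With 1/k = 0.000222 m/kN, R_B = δ_0 / (δ_{BB} + 1/k) = 0.18109 / (0.001416 + 0.000222) = 110.5 kN.
Moment equilibrium about A: M_A = Σ(load moments about A) − R_B·L = 1212 − 110.5×6.8 = 460.2 kN·m.

M_A = 460.2 kN·m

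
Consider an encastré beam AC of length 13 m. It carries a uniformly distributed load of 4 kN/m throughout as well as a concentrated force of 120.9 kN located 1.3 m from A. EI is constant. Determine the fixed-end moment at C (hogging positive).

M_C = 70.48 kN·m

Take the two fixed-end moments M_A, M_C as redundants; the released structure is the simple span AC.
End rotations of the released simple span under the applied load (×1/EI):
  at A: UDL 4: wL³/(24EI) = 366.2/EI
  at C: UDL 4: wL³/(24EI) = 366.2/EI
  at A: point load 120.9 at a = 1.3: Pab(L + b)/(6LEI) = 582.3/EI
  at C: point load 120.9 at a = 1.3: Pab(L + a)/(6LEI) = 337.1/EI
  θ_A0 = 948.5/EI,  θ_C0 = 703.3/EI
Flexibility coefficients: a unit moment at one end gives L/(3EI) there and L/(6EI) at the far end, so f₁₁ = f₂₂ = 4.333/EI and f₁₂ = f₂₁ = 2.167/EI.
Compatibility — zero rotation at each built-in end:
  4.333 M_A + 2.167 M_C = 948.5
  2.167 M_A + 4.333 M_C = 703.3
Solving the pair gives M_A = 183.6 kN·m and M_C = 70.48 kN·m (hogging).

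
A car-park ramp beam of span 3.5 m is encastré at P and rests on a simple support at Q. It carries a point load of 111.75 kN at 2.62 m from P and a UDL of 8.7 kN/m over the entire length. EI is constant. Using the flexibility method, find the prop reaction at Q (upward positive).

Choose R_Q as the redundant. The primary structure is the cantilever fixed at P.
Primary-structure tip deflection at Q by superposition:
  point load 111.75 at a = 2.62: Pa²(3L − a)/(6EI) = 1007/EI
  UDL 8.7: wL⁴/(8EI) = 163.2/EI
  δ_0 = 1171/EI
Flexibility coefficient — unit upward force at Q: δ_{QQ} = L³/(3EI) = 14.29/EI.
Compatibility at Q: δ_0 − R_Q·δ_{QQ} = 0, so R_Q = 1171/14.29 = 81.91 kN.

R_Q = 81.91 kN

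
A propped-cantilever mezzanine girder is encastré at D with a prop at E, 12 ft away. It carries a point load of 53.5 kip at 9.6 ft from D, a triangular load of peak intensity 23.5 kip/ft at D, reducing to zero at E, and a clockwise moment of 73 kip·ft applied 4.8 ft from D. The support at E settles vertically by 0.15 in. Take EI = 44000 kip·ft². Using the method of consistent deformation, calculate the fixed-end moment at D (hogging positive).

M_D = 301.6 kip·ft

Choose R_E as the redundant. The primary structure is the cantilever fixed at D.
Primary-structure tip deflection at E by superposition:
  point load 53.5 at a = 9.6: Pa²(3L − a)/(6EI) = 21694/EI
  triangular load, peak 23.5 at the fixed end: w₀L⁴/(30EI) = 16243/EI
  clockwise couple 73 at a = 4.8: M₀a(2L − a)/(2EI) = 3364/EI
  δ_0 = 41302/EI
Tip deflection under a unit load at E: L³/(3EI) = 576/EI.
With EI = 44000 kip·ft²: δ_0 = 0.93867 ft and δ_{EE} = 0.013091 ft/kip.
Compatibility — the beam at E must follow the support down by 0.0125 ft: δ_0 − R_E·δ_{EE} = 0.0125, so R_E = (0.93867 − 0.0125)/0.013091 = 70.75 kip.
Moment equilibrium about D: M_D = Σ(load moments about D) − R_E·L = 1151 − 70.75×12 = 301.6 kip·ft.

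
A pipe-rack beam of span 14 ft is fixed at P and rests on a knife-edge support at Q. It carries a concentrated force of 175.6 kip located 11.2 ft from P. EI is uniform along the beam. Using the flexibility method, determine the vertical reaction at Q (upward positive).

R_Q = 123.6 kip

Choose R_Q as the redundant. The primary structure is the cantilever fixed at P.
Downward deflection at the released point Q due to the loads:
  point load 175.6 at a = 11.2: Pa²(3L − a)/(6EI) = 113073/EI
Flexibility coefficient — unit upward force at Q: δ_{QQ} = L³/(3EI) = 914.7/EI.
Compatibility at Q: δ_0 − R_Q·δ_{QQ} = 0, so R_Q = 113073/914.7 = 123.6 kip.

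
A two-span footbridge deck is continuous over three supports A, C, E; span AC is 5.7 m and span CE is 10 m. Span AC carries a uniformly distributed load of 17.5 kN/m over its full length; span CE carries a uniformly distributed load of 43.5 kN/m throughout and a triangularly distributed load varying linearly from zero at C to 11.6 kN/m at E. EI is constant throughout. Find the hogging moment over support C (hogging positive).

Take M_C as the redundant. Released structure: two simple spans AC and CE with a hinge at C.
End slopes at the hinge C, treating each span as simply supported:
  span AC: UDL 17.5: wL³/(24EI) = 135/EI
  span CE: UDL 43.5: wL³/(24EI) = 1812/EI
  span CE: triangular load, peak 11.6: 7w₀L³/(360EI) = 225.6/EI
  relative rotation θ_0 = (135 + 2038)/EI = 2173/EI
A unit hogging moment at C produces rotation L₁/(3EI) + L₂/(3EI) = 5.233/EI.
Compatibility: M_C·(L₁+L₂)/(3EI) = θ_0, giving M_C = 415.2 kN·m (hogging).

M_C = 415.2 kN·m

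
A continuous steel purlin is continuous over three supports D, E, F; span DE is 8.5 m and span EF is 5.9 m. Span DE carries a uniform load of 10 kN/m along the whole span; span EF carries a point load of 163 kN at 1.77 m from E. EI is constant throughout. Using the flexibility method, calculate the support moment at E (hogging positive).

M_E = 123.6 kN·m

Insert a hinge at E; M_E is the redundant, and each span becomes simply supported.
End slopes at the hinge E, treating each span as simply supported:
  span DE: UDL 10: wL³/(24EI) = 255.9/EI
  span EF: point load 163 at a = 1.77: Pab(L + b)/(6LEI) = 337.6/EI
  relative rotation θ_0 = (255.9 + 337.6)/EI = 593.5/EI
A unit hogging moment at E produces rotation L₁/(3EI) + L₂/(3EI) = 4.8/EI.
Compatibility: M_E·(L₁+L₂)/(3EI) = θ_0, giving M_E = 123.6 kN·m (hogging).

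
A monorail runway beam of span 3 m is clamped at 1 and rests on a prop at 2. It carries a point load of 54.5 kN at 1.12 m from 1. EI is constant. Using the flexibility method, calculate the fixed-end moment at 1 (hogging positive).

M_1 = 31.11 kN·m

Choose R_2 as the redundant. The primary structure is the cantilever fixed at 1.
Primary-structure tip deflection at 2 by superposition:
  point load 54.5 at a = 1.12: Pa²(3L − a)/(6EI) = 89.79/EI
Flexibility coefficient — unit upward force at 2: δ_{22} = L³/(3EI) = 9/EI.
Compatibility at 2: δ_0 − R_2·δ_{22} = 0, so R_2 = 89.79/9 = 9.976 kN.
Moment equilibrium about 1: M_1 = Σ(load moments about 1) − R_2·L = 61.04 − 9.976×3 = 31.11 kN·m.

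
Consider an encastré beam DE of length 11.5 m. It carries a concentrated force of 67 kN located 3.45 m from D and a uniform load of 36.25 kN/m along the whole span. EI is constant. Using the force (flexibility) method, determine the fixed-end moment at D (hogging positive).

M_D = 512.8 kN·m

Release both end moments; the primary structure is a simply-supported span DE with redundants M_D and M_E.
Simple-span end rotations at D and E under the given loads:
  at D: point load 67 at a = 3.45: Pab(L + b)/(6LEI) = 527.2/EI
  at E: point load 67 at a = 3.45: Pab(L + a)/(6LEI) = 403.2/EI
  at D: UDL 36.25: wL³/(24EI) = 2297/EI
  at E: UDL 36.25: wL³/(24EI) = 2297/EI
  θ_D0 = 2824/EI,  θ_E0 = 2700/EI
Flexibility coefficients: a unit moment at one end gives L/(3EI) there and L/(6EI) at the far end, so f₁₁ = f₂₂ = 3.833/EI and f₁₂ = f₂₁ = 1.917/EI.
Compatibility — zero rotation at each built-in end:
  3.833 M_D + 1.917 M_E = 2824
  1.917 M_D + 3.833 M_E = 2700
Solving the pair gives M_D = 512.8 kN·m and M_E = 448 kN·m (hogging).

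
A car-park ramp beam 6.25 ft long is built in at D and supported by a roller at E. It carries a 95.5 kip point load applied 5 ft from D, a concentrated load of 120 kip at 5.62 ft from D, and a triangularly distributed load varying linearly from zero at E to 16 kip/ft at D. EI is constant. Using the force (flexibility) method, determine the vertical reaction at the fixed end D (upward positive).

Remove the prop at E; the released (primary) structure is a cantilever built in at D.
Deflection at E on the released cantilever, summing each load's contribution:
  point load 95.5 at a = 5: Pa²(3L − a)/(6EI) = 5471/EI
  point load 120 at a = 5.62: Pa²(3L − a)/(6EI) = 8294/EI
  triangular load, peak 16 at the fixed end: w₀L⁴/(30EI) = 813.8/EI
  δ_0 = 14579/EI
Flexibility coefficient — unit upward force at E: δ_{EE} = L³/(3EI) = 81.38/EI.
Compatibility at E: δ_0 − R_E·δ_{EE} = 0, so R_E = 14579/81.38 = 179.1 kip.
Vertical equilibrium: R_D = ΣP − R_E = 265.5 − 179.1 = 86.35 kip.

R_D = 86.35 kip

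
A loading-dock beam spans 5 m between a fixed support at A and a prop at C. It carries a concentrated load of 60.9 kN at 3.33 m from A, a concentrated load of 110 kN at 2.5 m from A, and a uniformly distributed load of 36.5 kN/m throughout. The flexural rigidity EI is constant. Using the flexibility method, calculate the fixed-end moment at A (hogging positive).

M_A = 262.4 kN·m

Choose R_C as the redundant. The primary structure is the cantilever fixed at A.
Primary-structure tip deflection at C by superposition:
  point load 60.9 at a = 3.33: Pa²(3L − a)/(6EI) = 1313/EI
  point load 110 at a = 2.5: Pa²(3L − a)/(6EI) = 1432/EI
  UDL 36.5: wL⁴/(8EI) = 2852/EI
  δ_0 = 5597/EI
Flexibility coefficient — unit upward force at C: δ_{CC} = L³/(3EI) = 41.67/EI.
The prop prevents deflection at C: R_C = δ_0/δ_{CC} = 5597/41.67 = 134.3 kN.
Moment equilibrium about A: M_A = Σ(load moments about A) − R_C·L = 934 − 134.3×5 = 262.4 kN·m.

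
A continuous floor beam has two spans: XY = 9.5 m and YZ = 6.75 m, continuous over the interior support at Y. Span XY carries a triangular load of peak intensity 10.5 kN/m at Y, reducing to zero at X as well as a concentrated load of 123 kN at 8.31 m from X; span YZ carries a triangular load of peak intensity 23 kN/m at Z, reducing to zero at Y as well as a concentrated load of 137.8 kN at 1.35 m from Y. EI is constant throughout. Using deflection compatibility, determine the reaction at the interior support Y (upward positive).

R_Y = 324.6 kN

Release continuity at Y by inserting a hinge; the redundant is the internal moment M_Y. The primary structure is two simply-supported spans XY and YZ.
Rotations at Y on the released spans (each span's end-slope, ×1/EI):
  span XY: triangular load, peak 10.5: w₀L³/(45EI) = 200.1/EI
  span XY: point load 123 at a = 8.31: Pab(L + a)/(6LEI) = 380.1/EI
  span YZ: triangular load, peak 23: 7w₀L³/(360EI) = 137.5/EI
  span YZ: point load 137.8 at a = 1.35: Pab(L + b)/(6LEI) = 301.4/EI
  relative rotation θ_0 = (580.1 + 438.9)/EI = 1019/EI
A unit hogging moment at Y produces rotation L₁/(3EI) + L₂/(3EI) = 5.417/EI.
Slope continuity at Y: θ_0 = M_Y·5.417/EI, so M_Y = 1019/5.417 = 188.1 kN·m (hogging).
Span XY, ΣM about X with M_Y applied at Y: R_Y^{XY}·9.5 = 1338 + 188.1, so R_Y^{XY} = 160.6 kN and R_X = 172.9 − 160.6 = 12.23 kN.
Span YZ, ΣM about Z: R_Y^{YZ}·6.75 = 918.8 + 188.1, so R_Y^{YZ} = 164 kN and R_Z = 215.4 − 164 = 51.44 kN.
R_Y = 160.6 + 164 = 324.6 kN.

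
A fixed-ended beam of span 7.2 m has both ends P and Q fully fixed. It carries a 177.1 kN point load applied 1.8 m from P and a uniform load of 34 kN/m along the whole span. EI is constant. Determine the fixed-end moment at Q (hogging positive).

Release both end moments; the primary structure is a simply-supported span PQ with redundants M_P and M_Q.
On the primary (simply-supported) span, the end slopes from the loading are:
  at P: point load 177.1 at a = 1.8: Pab(L + b)/(6LEI) = 502.1/EI
  at Q: point load 177.1 at a = 1.8: Pab(L + a)/(6LEI) = 358.6/EI
  at P: UDL 34: wL³/(24EI) = 528.8/EI
  at Q: UDL 34: wL³/(24EI) = 528.8/EI
  θ_P0 = 1031/EI,  θ_Q0 = 887.4/EI
Flexibility coefficients: a unit moment at one end gives L/(3EI) there and L/(6EI) at the far end, so f₁₁ = f₂₂ = 2.4/EI and f₁₂ = f₂₁ = 1.2/EI.
Compatibility — zero rotation at each built-in end:
  2.4 M_P + 1.2 M_Q = 1031
  1.2 M_P + 2.4 M_Q = 887.4
Solving the pair gives M_P = 326.2 kN·m and M_Q = 206.7 kN·m (hogging).

M_Q = 206.7 kN·m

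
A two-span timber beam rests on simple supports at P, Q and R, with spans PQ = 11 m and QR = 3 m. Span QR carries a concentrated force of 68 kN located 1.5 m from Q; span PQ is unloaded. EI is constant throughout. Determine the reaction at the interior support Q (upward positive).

Take M_Q as the redundant. Released structure: two simple spans PQ and QR with a hinge at Q.
Rotations at Q on the released spans (each span's end-slope, ×1/EI):
  span QR: point load 68 at a = 1.5: Pab(L + b)/(6LEI) = 38.25/EI
  relative rotation θ_0 = (0 + 38.25)/EI = 38.25/EI
A unit hogging moment at Q produces rotation L₁/(3EI) + L₂/(3EI) = 4.667/EI.
Slope continuity at Q: θ_0 = M_Q·4.667/EI, so M_Q = 38.25/4.667 = 8.196 kN·m (hogging).
Span PQ, ΣM about P with M_Q applied at Q: R_Q^{PQ}·11 = 0 + 8.196, so R_Q^{PQ} = 0.7451 kN and R_P = 0 − 0.7451 = -0.7451 kN.
Span QR, ΣM about R: R_Q^{QR}·3 = 102 + 8.196, so R_Q^{QR} = 36.73 kN and R_R = 68 − 36.73 = 31.27 kN.
R_Q = 0.7451 + 36.73 = 37.48 kN.

R_Q = 37.48 kN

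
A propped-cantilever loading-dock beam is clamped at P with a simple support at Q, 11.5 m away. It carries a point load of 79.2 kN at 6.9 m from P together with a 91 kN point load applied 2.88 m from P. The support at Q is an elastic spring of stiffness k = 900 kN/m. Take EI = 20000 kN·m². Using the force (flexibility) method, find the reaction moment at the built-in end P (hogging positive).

Remove the prop at Q; the released (primary) structure is a cantilever built in at P.
Deflection at Q on the released cantilever, summing each load's contribution:
  point load 79.2 at a = 6.9: Pa²(3L − a)/(6EI) = 17345/EI
  point load 91 at a = 2.88: Pa²(3L − a)/(6EI) = 3978/EI
  δ_0 = 21323/EI
Tip deflection under a unit load at Q: L³/(3EI) = 507/EI.
With EI = 20000 kN·m²: δ_0 = 1.0662 m and δ_{QQ} = 0.025348 m/kN.
Compatibility — the spring shortens by R_Q/k under the reaction it provides: δ_0 − R_Q·δ_{QQ} = R_Q/k. With 1/k = 0.001111 m/kN, R_Q = δ_0 / (δ_{QQ} + 1/k) = 1.0662 / (0.025348 + 0.001111) = 40.29 kN.
Moment equilibrium about P: M_P = Σ(load moments about P) − R_Q·L = 808.6 − 40.29×11.5 = 345.2 kN·m.

M_P = 345.2 kN·m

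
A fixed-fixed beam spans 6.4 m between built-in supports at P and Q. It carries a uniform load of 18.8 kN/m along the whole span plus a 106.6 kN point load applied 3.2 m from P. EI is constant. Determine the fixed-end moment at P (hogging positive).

Release both end moments; the primary structure is a simply-supported span PQ with redundants M_P and M_Q.
End rotations of the released simple span under the applied load (×1/EI):
  at P: UDL 18.8: wL³/(24EI) = 205.3/EI
  at Q: UDL 18.8: wL³/(24EI) = 205.3/EI
  at P: point load 106.6 at a = 3.2: Pab(L + b)/(6LEI) = 272.9/EI
  at Q: point load 106.6 at a = 3.2: Pab(L + a)/(6LEI) = 272.9/EI
  θ_P0 = 478.2/EI,  θ_Q0 = 478.2/EI
Flexibility coefficients: a unit moment at one end gives L/(3EI) there and L/(6EI) at the far end, so f₁₁ = f₂₂ = 2.133/EI and f₁₂ = f₂₁ = 1.067/EI.
Compatibility — zero rotation at each built-in end:
  2.133 M_P + 1.067 M_Q = 478.2
  1.067 M_P + 2.133 M_Q = 478.2
Solving the pair gives M_P = 149.5 kN·m and M_Q = 149.5 kN·m (hogging).

M_P = 149.5 kN·m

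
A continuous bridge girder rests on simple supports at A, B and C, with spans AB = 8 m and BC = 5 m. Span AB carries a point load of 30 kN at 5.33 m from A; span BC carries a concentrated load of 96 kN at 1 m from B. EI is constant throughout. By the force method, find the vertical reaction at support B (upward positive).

Release continuity at B by inserting a hinge; the redundant is the internal moment M_B. The primary structure is two simply-supported spans AB and BC.
Rotations at B on the released spans (each span's end-slope, ×1/EI):
  span AB: point load 30 at a = 5.33: Pab(L + a)/(6LEI) = 118.6/EI
  span BC: point load 96 at a = 1: Pab(L + b)/(6LEI) = 115.2/EI
  relative rotation θ_0 = (118.6 + 115.2)/EI = 233.8/EI
A unit hogging moment at B produces rotation L₁/(3EI) + L₂/(3EI) = 4.333/EI.
Compatibility: M_B·(L₁+L₂)/(3EI) = θ_0, giving M_B = 53.95 kN·m (hogging).
Span AB, ΣM about A with M_B applied at B: R_B^{AB}·8 = 159.9 + 53.95, so R_B^{AB} = 26.73 kN and R_A = 30 − 26.73 = 3.269 kN.
Span BC, ΣM about C: R_B^{BC}·5 = 384 + 53.95, so R_B^{BC} = 87.59 kN and R_C = 96 − 87.59 = 8.411 kN.
R_B = 26.73 + 87.59 = 114.3 kN.

R_B = 114.3 kN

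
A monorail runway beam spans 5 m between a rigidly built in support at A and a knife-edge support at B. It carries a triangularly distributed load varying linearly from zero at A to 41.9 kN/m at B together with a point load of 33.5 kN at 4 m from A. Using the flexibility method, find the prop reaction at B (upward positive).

R_B = 81.2 kN

Choose R_B as the redundant. The primary structure is the cantilever fixed at A.
Deflection at B on the released cantilever, summing each load's contribution:
  triangular load, peak 41.9 at the free end: 11w₀L⁴/(120EI) = 2401/EI
  point load 33.5 at a = 4: Pa²(3L − a)/(6EI) = 982.7/EI
  δ_0 = 3383/EI
Tip deflection under a unit load at B: L³/(3EI) = 41.67/EI.
The prop prevents deflection at B: R_B = δ_0/δ_{BB} = 3383/41.67 = 81.2 kN.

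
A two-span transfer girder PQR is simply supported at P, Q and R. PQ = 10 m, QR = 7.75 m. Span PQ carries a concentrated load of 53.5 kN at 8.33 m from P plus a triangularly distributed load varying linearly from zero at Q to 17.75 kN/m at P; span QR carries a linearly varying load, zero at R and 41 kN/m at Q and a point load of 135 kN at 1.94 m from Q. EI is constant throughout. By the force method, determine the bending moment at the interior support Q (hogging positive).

Take M_Q as the redundant. Released structure: two simple spans PQ and QR with a hinge at Q.
Rotations at Q on the released spans (each span's end-slope, ×1/EI):
  span PQ: point load 53.5 at a = 8.33: Pab(L + a)/(6LEI) = 227.4/EI
  span PQ: triangular load, peak 17.75: 7w₀L³/(360EI) = 345.1/EI
  span QR: triangular load, peak 41: w₀L³/(45EI) = 424.1/EI
  span QR: point load 135 at a = 1.94: Pab(L + b)/(6LEI) = 443.7/EI
  relative rotation θ_0 = (572.5 + 867.8)/EI = 1440/EI
A unit hogging moment at Q produces rotation L₁/(3EI) + L₂/(3EI) = 5.917/EI.
Slope continuity at Q: θ_0 = M_Q·5.917/EI, so M_Q = 1440/5.917 = 243.4 kN·m (hogging).

M_Q = 243.4 kN·m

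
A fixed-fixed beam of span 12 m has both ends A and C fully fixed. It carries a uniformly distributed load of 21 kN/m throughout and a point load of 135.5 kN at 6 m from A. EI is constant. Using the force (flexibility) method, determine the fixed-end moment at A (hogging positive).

M_A = 455.2 kN·m

Release both end moments; the primary structure is a simply-supported span AC with redundants M_A and M_C.
End rotations of the released simple span under the applied load (×1/EI):
  at A: UDL 21: wL³/(24EI) = 1512/EI
  at C: UDL 21: wL³/(24EI) = 1512/EI
  at A: point load 135.5 at a = 6: Pab(L + b)/(6LEI) = 1220/EI
  at C: point load 135.5 at a = 6: Pab(L + a)/(6LEI) = 1220/EI
  θ_A0 = 2732/EI,  θ_C0 = 2732/EI
Flexibility coefficients: a unit moment at one end gives L/(3EI) there and L/(6EI) at the far end, so f₁₁ = f₂₂ = 4/EI and f₁₂ = f₂₁ = 2/EI.
Compatibility — zero rotation at each built-in end:
  4 M_A + 2 M_C = 2732
  2 M_A + 4 M_C = 2732
Solving the pair gives M_A = 455.2 kN·m and M_C = 455.2 kN·m (hogging).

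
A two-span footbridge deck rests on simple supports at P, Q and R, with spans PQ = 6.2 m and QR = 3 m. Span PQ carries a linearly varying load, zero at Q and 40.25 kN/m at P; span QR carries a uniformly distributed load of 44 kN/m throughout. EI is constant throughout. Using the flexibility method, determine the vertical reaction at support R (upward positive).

Release continuity at Q by inserting a hinge; the redundant is the internal moment M_Q. The primary structure is two simply-supported spans PQ and QR.
End slopes at the hinge Q, treating each span as simply supported:
  span PQ: triangular load, peak 40.25: 7w₀L³/(360EI) = 186.5/EI
  span QR: UDL 44: wL³/(24EI) = 49.5/EI
  relative rotation θ_0 = (186.5 + 49.5)/EI = 236/EI
A unit hogging moment at Q produces rotation L₁/(3EI) + L₂/(3EI) = 3.067/EI.
Slope continuity at Q: θ_0 = M_Q·3.067/EI, so M_Q = 236/3.067 = 76.96 kN·m (hogging).
Span QR, ΣM about R: R_Q^{QR}·3 = 198 + 76.96, so R_Q^{QR} = 91.65 kN and R_R = 132 − 91.65 = 40.35 kN.

R_R = 40.35 kN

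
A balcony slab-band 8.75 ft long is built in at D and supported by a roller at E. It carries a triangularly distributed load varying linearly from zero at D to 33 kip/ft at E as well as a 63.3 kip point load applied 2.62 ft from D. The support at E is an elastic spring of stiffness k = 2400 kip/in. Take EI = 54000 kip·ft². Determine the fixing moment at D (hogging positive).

M_D = 252.5 kip·ft

Remove the prop at E; the released (primary) structure is a cantilever built in at D.
Deflection at E on the released cantilever, summing each load's contribution:
  triangular load, peak 33 at the free end: 11w₀L⁴/(120EI) = 17732/EI
  point load 63.3 at a = 2.62: Pa²(3L − a)/(6EI) = 1711/EI
  δ_0 = 19443/EI
Flexibility coefficient — unit upward force at E: δ_{EE} = L³/(3EI) = 223.3/EI.
With EI = 54000 kip·ft²: δ_0 = 0.36006 ft and δ_{EE} = 0.004135 ft/kip.
Compatibility — the spring shortens by R_E/k under the reaction it provides: δ_0 − R_E·δ_{EE} = R_E/k. With 1/k = 1/(2400×12) ft/kip = 0.000035 ft/kip, R_E = δ_0 / (δ_{EE} + 1/k) = 0.36006 / (0.004135 + 0.000035) = 86.34 kip.
Moment equilibrium about D: M_D = Σ(load moments about D) − R_E·L = 1008 − 86.34×8.75 = 252.5 kip·ft.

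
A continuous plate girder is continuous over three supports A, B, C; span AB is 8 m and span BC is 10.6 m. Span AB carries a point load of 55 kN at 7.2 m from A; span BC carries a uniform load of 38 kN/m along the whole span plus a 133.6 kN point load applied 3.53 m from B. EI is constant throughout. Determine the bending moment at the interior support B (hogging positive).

Release continuity at B by inserting a hinge; the redundant is the internal moment M_B. The primary structure is two simply-supported spans AB and BC.
Discontinuity in slope at B on the released structure — sum the simple-span end rotations:
  span AB: point load 55 at a = 7.2: Pab(L + a)/(6LEI) = 100.3/EI
  span BC: UDL 38: wL³/(24EI) = 1886/EI
  span BC: point load 133.6 at a = 3.53: Pab(L + b)/(6LEI) = 926.4/EI
  relative rotation θ_0 = (100.3 + 2812)/EI = 2912/EI
A unit hogging moment at B produces rotation L₁/(3EI) + L₂/(3EI) = 6.2/EI.
Compatibility: M_B·(L₁+L₂)/(3EI) = θ_0, giving M_B = 469.8 kN·m (hogging).

M_B = 469.8 kN·m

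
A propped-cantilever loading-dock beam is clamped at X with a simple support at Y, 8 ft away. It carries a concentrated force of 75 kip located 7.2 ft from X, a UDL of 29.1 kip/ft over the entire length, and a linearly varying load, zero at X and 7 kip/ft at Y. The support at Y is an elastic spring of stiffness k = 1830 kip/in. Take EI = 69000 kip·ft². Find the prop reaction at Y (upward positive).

R_Y = 163.5 kip

Take the reaction at Y as the redundant and release it; the primary structure is a cantilever fixed at X.
Primary-structure tip deflection at Y by superposition:
  point load 75 at a = 7.2: Pa²(3L − a)/(6EI) = 10886/EI
  UDL 29.1: wL⁴/(8EI) = 14899/EI
  triangular load, peak 7 at the free end: 11w₀L⁴/(120EI) = 2628/EI
  δ_0 = 28414/EI
Flexibility coefficient — unit upward force at Y: δ_{YY} = L³/(3EI) = 170.7/EI.
With EI = 69000 kip·ft²: δ_0 = 0.4118 ft and δ_{YY} = 0.002473 ft/kip.
Compatibility — the spring shortens by R_Y/k under the reaction it provides: δ_0 − R_Y·δ_{YY} = R_Y/k. With 1/k = 1/(1830×12) ft/kip = 0.000046 ft/kip, R_Y = δ_0 / (δ_{YY} + 1/k) = 0.4118 / (0.002473 + 0.000046) = 163.5 kip.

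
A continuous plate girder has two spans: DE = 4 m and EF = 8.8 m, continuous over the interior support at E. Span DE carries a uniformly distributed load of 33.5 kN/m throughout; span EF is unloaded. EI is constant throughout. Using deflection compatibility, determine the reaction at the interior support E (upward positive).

Take M_E as the redundant. Released structure: two simple spans DE and EF with a hinge at E.
Discontinuity in slope at E on the released structure — sum the simple-span end rotations:
  span DE: UDL 33.5: wL³/(24EI) = 89.33/EI
  relative rotation θ_0 = (89.33 + 0)/EI = 89.33/EI
A unit hogging moment at E produces rotation L₁/(3EI) + L₂/(3EI) = 4.267/EI.
Slope continuity at E: θ_0 = M_E·4.267/EI, so M_E = 89.33/4.267 = 20.94 kN·m (hogging).
Span DE, ΣM about D with M_E applied at E: R_E^{DE}·4 = 268 + 20.94, so R_E^{DE} = 72.23 kN and R_D = 134 − 72.23 = 61.77 kN.
Span EF, ΣM about F: R_E^{EF}·8.8 = 0 + 20.94, so R_E^{EF} = 2.379 kN and R_F = 0 − 2.379 = -2.379 kN.
R_E = 72.23 + 2.379 = 74.61 kN.

R_E = 74.61 kN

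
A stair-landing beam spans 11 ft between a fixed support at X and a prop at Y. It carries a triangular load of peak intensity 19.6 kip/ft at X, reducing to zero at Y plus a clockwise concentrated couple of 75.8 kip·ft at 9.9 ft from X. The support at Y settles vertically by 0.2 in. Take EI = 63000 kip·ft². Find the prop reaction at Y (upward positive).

R_Y = 29.43 kip

Take the reaction at Y as the redundant and release it; the primary structure is a cantilever fixed at X.
Primary-structure tip deflection at Y by superposition:
  triangular load, peak 19.6 at the fixed end: w₀L⁴/(30EI) = 9565/EI
  clockwise couple 75.8 at a = 9.9: M₀a(2L − a)/(2EI) = 4540/EI
  δ_0 = 14105/EI
Tip deflection under a unit load at Y: L³/(3EI) = 443.7/EI.
With EI = 63000 kip·ft²: δ_0 = 0.2239 ft and δ_{YY} = 0.007042 ft/kip.
Compatibility — the beam at Y must follow the support down by 0.01667 ft: δ_0 − R_Y·δ_{YY} = 0.01667, so R_Y = (0.2239 − 0.01667)/0.007042 = 29.43 kip.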